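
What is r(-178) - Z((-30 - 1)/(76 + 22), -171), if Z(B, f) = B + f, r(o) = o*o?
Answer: 3121821/98 ≈ 31855.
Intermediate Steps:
r(o) = o²
r(-178) - Z((-30 - 1)/(76 + 22), -171) = (-178)² - ((-30 - 1)/(76 + 22) - 171) = 31684 - (-31/98 - 171) = 31684 - 1*(-16789/98) = 31684 + 16789/98 = 3121821/98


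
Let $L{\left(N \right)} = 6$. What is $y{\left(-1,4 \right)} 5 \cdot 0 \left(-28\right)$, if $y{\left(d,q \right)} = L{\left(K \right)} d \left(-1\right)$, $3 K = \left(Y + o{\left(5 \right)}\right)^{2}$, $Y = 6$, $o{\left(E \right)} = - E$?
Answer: $0$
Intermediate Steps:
$K = \frac{1}{3}$ ($K = \frac{\left(6 - 5\right)^{2}}{3} = \frac{1^{2}}{3} = \frac{1}{3} \cdot 1 = \frac{1}{3} \approx 0.33333$)
$y{\left(d,q \right)} = - 6 d$ ($y{\left(d,q \right)} = 6 d \left(-1\right) = - 6 d$)
$y{\left(-1,4 \right)} 5 \cdot 0 \left(-28\right) = \left(-6\right) \left(-1\right) 5 \cdot 0 \left(-28\right) = 6 \cdot 5 \cdot 0 \left(-28\right) = 30 \cdot 0 \left(-28\right) = 0 \left(-28\right) = 0$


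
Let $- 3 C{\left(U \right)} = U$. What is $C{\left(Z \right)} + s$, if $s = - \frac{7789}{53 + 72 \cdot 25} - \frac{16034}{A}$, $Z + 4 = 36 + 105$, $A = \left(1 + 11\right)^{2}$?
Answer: $- \frac{21508973}{133416} \approx -161.22$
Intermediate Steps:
$A = 144$ ($A = 12^{2} = 144$)
$Z = 137$ ($Z = -4 + \left(36 + 105\right) = -4 + 141 = 137$)
$s = - \frac{15416309}{133416}$ ($s = - \frac{7789}{53 + 72 \cdot 25} - \frac{16034}{144} = - \frac{7789}{53 + 1800} - \frac{8017}{72} = - \frac{7789}{1853} - \frac{8017}{72} = - \frac{15416309}{133416} \approx -115.55$)
$C{\left(U \right)} = - \frac{U}{3}$
$C{\left(Z \right)} + s = \left(- \frac{1}{3}\right) 137 - \frac{15416309}{133416} = - \frac{137}{3} - \frac{15416309}{133416} = - \frac{21508973}{133416}$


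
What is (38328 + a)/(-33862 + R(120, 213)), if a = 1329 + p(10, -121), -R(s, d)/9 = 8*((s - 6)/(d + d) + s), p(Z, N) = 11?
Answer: -1408214/1509505 ≈ -0.93290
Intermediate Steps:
R(s, d) = -72*s - 36*(-6 + s)/d (R(s, d) = -72*((s - 6)/(d + d) + s) = -72*((-6 + s)/((2*d)) + s) = -72*((-6 + s)*(1/(2*d)) + s) = -72*((-6 + s)/(2*d) + s) = -72*(s + (-6 + s)/(2*d)) = -9*(8*s + 4*(-6 + s)/d) = -72*s - 36*(-6 + s)/d)
a = 1340 (a = 1329 + 11 = 1340)
(38328 + a)/(-33862 + R(120, 213)) = (38328 + 1340)/(-33862 + 36*(6 - 1*120 - 2*213*120)/213) = 39668/(-33862 + 36*(1/213)*(6 - 120 - 51120)) = 39668/(-33862 + 36*(1/213)*(-51234)) = 39668/(-33862 - 614808/71) = 39668/(-3019010/71) = 39668*(-71/3019010) = -1408214/1509505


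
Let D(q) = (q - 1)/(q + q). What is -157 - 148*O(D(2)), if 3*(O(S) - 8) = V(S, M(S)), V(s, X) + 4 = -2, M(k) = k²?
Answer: -1045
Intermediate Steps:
V(s, X) = -6 (V(s, X) = -4 - 2 = -6)
D(q) = (-1 + q)/(2*q) (D(q) = (-1 + q)/((2*q)) = (-1 + q)*(1/(2*q)) = (-1 + q)/(2*q))
O(S) = 6 (O(S) = 8 + (⅓)*(-6) = 8 - 2 = 6)
-157 - 148*O(D(2)) = -157 - 148*6 = -157 - 888 = -1045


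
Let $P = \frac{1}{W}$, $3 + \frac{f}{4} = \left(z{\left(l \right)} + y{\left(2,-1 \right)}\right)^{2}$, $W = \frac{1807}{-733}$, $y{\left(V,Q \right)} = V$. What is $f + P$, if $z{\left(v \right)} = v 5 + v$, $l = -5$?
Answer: $\frac{5644335}{1807} \approx 3123.6$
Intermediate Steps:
$z{\left(v \right)} = 6 v$ ($z{\left(v \right)} = 5 v + v = 6 v$)
$W = - \frac{1807}{733}$ ($W = 1807 \left(- \frac{1}{733}\right) = - \frac{1807}{733} \approx -2.4652$)
$f = 3124$ ($f = -12 + 4 \left(6 \left(-5\right) + 2\right)^{2} = -12 + 4 \left(-30 + 2\right)^{2} = -12 + 4 \left(-28\right)^{2} = -12 + 4 \cdot 784 = -12 + 3136 = 3124$)
$P = - \frac{733}{1807}$ ($P = \frac{1}{- \frac{1807}{733}} = - \frac{733}{1807} \approx -0.40564$)
$f + P = 3124 - \frac{733}{1807} = \frac{5644335}{1807}$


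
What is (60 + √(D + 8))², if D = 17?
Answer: 4225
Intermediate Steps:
(60 + √(D + 8))² = (60 + √(17 + 8))² = (60 + √25)² = (60 + 5)² = 65² = 4225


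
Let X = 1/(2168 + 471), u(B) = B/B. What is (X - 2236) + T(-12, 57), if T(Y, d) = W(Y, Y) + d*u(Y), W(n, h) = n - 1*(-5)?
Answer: -5768853/2639 ≈ -2186.0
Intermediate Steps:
W(n, h) = 5 + n (W(n, h) = n + 5 = 5 + n)
u(B) = 1
T(Y, d) = 5 + Y + d (T(Y, d) = (5 + Y) + d*1 = (5 + Y) + d = 5 + Y + d)
X = 1/2639 ≈ 0.00037893
(X - 2236) + T(-12, 57) = (1/2639 - 2236) + (5 - 12 + 57) = -5900803/2639 + 50 = -5768853/2639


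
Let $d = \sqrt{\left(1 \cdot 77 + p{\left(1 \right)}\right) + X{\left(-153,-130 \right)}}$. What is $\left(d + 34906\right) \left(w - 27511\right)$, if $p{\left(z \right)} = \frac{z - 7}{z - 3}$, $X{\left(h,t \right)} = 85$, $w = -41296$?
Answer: $-2401777142 - 68807 \sqrt{165} \approx -2.4027 \cdot 10^{9}$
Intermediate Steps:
$p{\left(z \right)} = \frac{-7 + z}{-3 + z}$
$d = \sqrt{165}$ ($d = \sqrt{\left(1 \cdot 77 + \frac{-7 + 1}{-3 + 1}\right) + 85} = \sqrt{\left(77 + \frac{1}{-2} \left(-6\right)\right) + 85} = \sqrt{\left(77 - -3\right) + 85} = \sqrt{\left(77 + 3\right) + 85} = \sqrt{80 + 85} = \sqrt{165} \approx 12.845$)
$\left(d + 34906\right) \left(w - 27511\right) = \left(\sqrt{165} + 34906\right) \left(-41296 - 27511\right) = \left(34906 + \sqrt{165}\right) \left(-68807\right) = -2401777142 - 68807 \sqrt{165}$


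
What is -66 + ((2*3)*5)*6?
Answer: 114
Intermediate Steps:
-66 + ((2*3)*5)*6 = -66 + (6*5)*6 = -66 + 30*6 = -66 + 180 = 114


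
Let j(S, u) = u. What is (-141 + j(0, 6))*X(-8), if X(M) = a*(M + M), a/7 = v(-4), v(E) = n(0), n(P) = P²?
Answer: 0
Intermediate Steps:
v(E) = 0 (v(E) = 0² = 0)
a = 0 (a = 7*0 = 0)
X(M) = 0 (X(M) = 0*(M + M) = 0*(2*M) = 0)
(-141 + j(0, 6))*X(-8) = (-141 + 6)*0 = -135*0 = 0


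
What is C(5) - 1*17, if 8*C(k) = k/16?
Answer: -2171/128 ≈ -16.961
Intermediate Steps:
C(k) = k/128 (C(k) = (k/16)/8 = k/128)
C(5) - 1*17 = (1/128)*5 - 1*17 = 5/128 - 17 = -2171/128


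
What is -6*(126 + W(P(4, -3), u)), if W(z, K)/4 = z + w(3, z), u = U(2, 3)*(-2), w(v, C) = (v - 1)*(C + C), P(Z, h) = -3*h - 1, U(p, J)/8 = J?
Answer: -1716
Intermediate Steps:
U(p, J) = 8*J
P(Z, h) = -1 - 3*h
w(v, C) = 2*C*(-1 + v) (w(v, C) = (-1 + v)*(2*C) = 2*C*(-1 + v))
u = -48 (u = (8*3)*(-2) = 24*(-2) = -48)
W(z, K) = 20*z (W(z, K) = 4*(z + 2*z*(-1 + 3)) = 4*(z + 2*z*2) = 4*(z + 4*z) = 4*(5*z) = 20*z)
-6*(126 + W(P(4, -3), u)) = -6*(126 + 20*(-1 - 3*(-3))) = -6*(126 + 20*(-1 + 9)) = -6*(126 + 20*8) = -6*(126 + 160) = -6*286 = -1716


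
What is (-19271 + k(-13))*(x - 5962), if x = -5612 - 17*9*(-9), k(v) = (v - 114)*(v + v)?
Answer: 162835893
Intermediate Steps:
k(v) = 2*v*(-114 + v) (k(v) = (-114 + v)*(2*v) = 2*v*(-114 + v))
x = -4235 (x = -5612 - 153*(-9) = -5612 - 1*(-1377) = -5612 + 1377 = -4235)
(-19271 + k(-13))*(x - 5962) = (-19271 + 2*(-13)*(-114 - 13))*(-4235 - 5962) = (-19271 + 2*(-13)*(-127))*(-10197) = (-19271 + 3302)*(-10197) = -15969*(-10197) = 162835893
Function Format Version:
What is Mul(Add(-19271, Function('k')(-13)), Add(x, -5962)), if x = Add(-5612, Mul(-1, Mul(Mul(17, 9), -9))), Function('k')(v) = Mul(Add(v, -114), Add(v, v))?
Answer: 162835893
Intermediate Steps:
Function('k')(v) = Mul(2, v, Add(-114, v)) (Function('k')(v) = Mul(Add(-114, v), Mul(2, v)) = Mul(2, v, Add(-114, v)))
x = -4235 (x = Add(-5612, Mul(-1, Mul(153, -9))) = Add(-5612, Mul(-1, -1377)) = Add(-5612, 1377) = -4235)
Mul(Add(-19271, Function('k')(-13)), Add(x, -5962)) = Mul(Add(-19271, Mul(2, -13, Add(-114, -13))), Add(-4235, -5962)) = Mul(Add(-19271, Mul(2, -13, -127)), -10197) = Mul(Add(-19271, 3302), -10197) = Mul(-15969, -10197) = 162835893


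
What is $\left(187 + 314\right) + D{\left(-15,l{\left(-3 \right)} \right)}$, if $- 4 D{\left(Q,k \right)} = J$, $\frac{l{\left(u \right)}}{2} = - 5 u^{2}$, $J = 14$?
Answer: $\frac{995}{2} \approx 497.5$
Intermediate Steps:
$l{\left(u \right)} = - 10 u^{2}$ ($l{\left(u \right)} = 2 \left(- 5 u^{2}\right) = - 10 u^{2}$)
$D{\left(Q,k \right)} = - \frac{7}{2}$ ($D{\left(Q,k \right)} = \left(- \frac{1}{4}\right) 14 = - \frac{7}{2}$)
$\left(187 + 314\right) + D{\left(-15,l{\left(-3 \right)} \right)} = \left(187 + 314\right) - \frac{7}{2} = 501 - \frac{7}{2} = \frac{995}{2}$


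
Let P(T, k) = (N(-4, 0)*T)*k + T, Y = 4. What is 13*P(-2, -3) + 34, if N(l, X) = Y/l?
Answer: -70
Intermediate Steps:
N(l, X) = 4/l
P(T, k) = T - T*k (P(T, k) = ((4/(-4))*T)*k + T = ((4*(-1/4))*T)*k + T = (-T)*k + T = -T*k + T = T - T*k)
13*P(-2, -3) + 34 = 13*(-2*(1 - 1*(-3))) + 34 = 13*(-2*(1 + 3)) + 34 = 13*(-2*4) + 34 = 13*(-8) + 34 = -104 + 34 = -70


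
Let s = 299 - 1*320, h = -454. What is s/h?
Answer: 21/454 ≈ 0.046256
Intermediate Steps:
s = -21 (s = 299 - 320 = -21)
s/h = -21/(-454) = -21*(-1/454) = 21/454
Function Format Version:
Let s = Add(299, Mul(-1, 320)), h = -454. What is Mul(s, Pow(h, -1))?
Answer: Rational(21, 454) ≈ 0.046256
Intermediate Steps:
s = -21 (s = Add(299, -320) = -21)
Mul(s, Pow(h, -1)) = Mul(-21, Pow(-454, -1)) = Mul(-21, Rational(-1, 454)) = Rational(21, 454)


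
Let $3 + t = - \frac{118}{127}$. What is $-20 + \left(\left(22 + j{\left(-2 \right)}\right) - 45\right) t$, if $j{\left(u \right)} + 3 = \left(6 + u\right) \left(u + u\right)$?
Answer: $\frac{18418}{127} \approx 145.02$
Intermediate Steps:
$t = - \frac{499}{127}$ ($t = -3 - \frac{118}{127} = - \frac{499}{127} \approx -3.9291$)
$j{\left(u \right)} = -3 + 2 u \left(6 + u\right)$ ($j{\left(u \right)} = -3 + \left(6 + u\right) \left(u + u\right) = -3 + \left(6 + u\right) 2 u = -3 + 2 u \left(6 + u\right)$)
$-20 + \left(\left(22 + j{\left(-2 \right)}\right) - 45\right) t = -20 + \left(\left(22 + \left(-3 + 2 \left(-2\right)^{2} + 12 \left(-2\right)\right)\right) - 45\right) \left(- \frac{499}{127}\right) = -20 + \left(\left(22 - 19\right) - 45\right) \left(- \frac{499}{127}\right) = -20 + \left(3 - 45\right) \left(- \frac{499}{127}\right) = -20 - - \frac{20958}{127} = -20 + \frac{20958}{127} = \frac{18418}{127}$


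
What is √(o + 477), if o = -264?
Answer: √213 ≈ 14.595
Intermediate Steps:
√(o + 477) = √(-264 + 477) = √213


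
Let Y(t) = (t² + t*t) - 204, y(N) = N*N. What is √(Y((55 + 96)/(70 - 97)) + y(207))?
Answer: √31133807/27 ≈ 206.66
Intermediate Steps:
y(N) = N²
Y(t) = -204 + 2*t² (Y(t) = (t² + t²) - 204 = 2*t² - 204 = -204 + 2*t²)
√(Y((55 + 96)/(70 - 97)) + y(207)) = √((-204 + 2*((55 + 96)/(70 - 97))²) + 207²) = √((-204 + 2*(151/(-27))²) + 42849) = √((-204 + 2*(151*(-1/27))²) + 42849) = √((-204 + 2*(-151/27)²) + 42849) = √((-204 + 2*(22801/729)) + 42849) = √((-204 + 45602/729) + 42849) = √(-103114/729 + 42849) = √(31133807/729) = √31133807/27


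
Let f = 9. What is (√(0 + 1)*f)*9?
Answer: 81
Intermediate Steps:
(√(0 + 1)*f)*9 = (√(0 + 1)*9)*9 = (√1*9)*9 = (1*9)*9 = 9*9 = 81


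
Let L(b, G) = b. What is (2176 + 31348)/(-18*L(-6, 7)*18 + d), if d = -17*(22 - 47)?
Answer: 33524/2369 ≈ 14.151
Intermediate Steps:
d = 425 (d = -17*(-25) = 425)
(2176 + 31348)/(-18*L(-6, 7)*18 + d) = (2176 + 31348)/(-18*(-6)*18 + 425) = 33524/(108*18 + 425) = 33524/(1944 + 425) = 33524/2369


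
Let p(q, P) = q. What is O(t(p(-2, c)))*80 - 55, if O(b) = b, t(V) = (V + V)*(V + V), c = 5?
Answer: 1225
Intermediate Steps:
t(V) = 4*V**2 (t(V) = (2*V)*(2*V) = 4*V**2)
O(t(p(-2, c)))*80 - 55 = (4*(-2)**2)*80 - 55 = (4*4)*80 - 55 = 16*80 - 55 = 1280 - 55 = 1225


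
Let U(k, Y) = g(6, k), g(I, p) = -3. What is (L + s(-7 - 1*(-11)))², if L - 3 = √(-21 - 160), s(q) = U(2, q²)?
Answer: -181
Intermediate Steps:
U(k, Y) = -3
s(q) = -3
L = 3 + I*√181 (L = 3 + √(-21 - 160) = 3 + √(-181) = 3 + I*√181 ≈ 3.0 + 13.454*I)
(L + s(-7 - 1*(-11)))² = ((3 + I*√181) - 3)² = (I*√181)² = -181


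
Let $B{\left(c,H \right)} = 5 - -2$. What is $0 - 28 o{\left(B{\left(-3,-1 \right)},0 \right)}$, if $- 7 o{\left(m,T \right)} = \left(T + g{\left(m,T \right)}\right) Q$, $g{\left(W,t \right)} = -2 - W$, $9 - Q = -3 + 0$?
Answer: $-432$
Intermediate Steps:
$B{\left(c,H \right)} = 7$ ($B{\left(c,H \right)} = 5 + 2 = 7$)
$Q = 12$ ($Q = 9 - \left(-3 + 0\right) = 9 - -3 = 9 + 3 = 12$)
$o{\left(m,T \right)} = \frac{24}{7} - \frac{12 T}{7} + \frac{12 m}{7}$ ($o{\left(m,T \right)} = - \frac{\left(T - \left(2 + m\right)\right) 12}{7} = - \frac{\left(-2 + T - m\right) 12}{7} = - \frac{-24 - 12 m + 12 T}{7} = \frac{24}{7} - \frac{12 T}{7} + \frac{12 m}{7}$)
$0 - 28 o{\left(B{\left(-3,-1 \right)},0 \right)} = 0 - 28 \left(\frac{24}{7} - 0 + \frac{12}{7} \cdot 7\right) = 0 - 28 \left(\frac{24}{7} + 0 + 12\right) = 0 - 432 = -432$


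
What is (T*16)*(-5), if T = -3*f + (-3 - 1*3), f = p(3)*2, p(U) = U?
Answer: 1920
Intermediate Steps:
f = 6 (f = 3*2 = 6)
T = -24 (T = -3*6 + (-3 - 1*3) = -18 + (-3 - 3) = -18 - 6 = -24)
(T*16)*(-5) = -24*16*(-5) = -384*(-5) = 1920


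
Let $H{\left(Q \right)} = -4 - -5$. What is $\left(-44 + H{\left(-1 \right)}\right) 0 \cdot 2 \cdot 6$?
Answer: $0$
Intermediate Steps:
$H{\left(Q \right)} = 1$ ($H{\left(Q \right)} = -4 + 5 = 1$)
$\left(-44 + H{\left(-1 \right)}\right) 0 \cdot 2 \cdot 6 = \left(-44 + 1\right) 0 \cdot 2 \cdot 6 = - 43 \cdot 0 \cdot 6 = \left(-43\right) 0 = 0$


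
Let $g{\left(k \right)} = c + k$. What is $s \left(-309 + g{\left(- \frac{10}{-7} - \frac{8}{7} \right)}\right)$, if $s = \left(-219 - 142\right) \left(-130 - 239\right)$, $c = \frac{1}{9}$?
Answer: $- \frac{287761042}{7} \approx -4.1109 \cdot 10^{7}$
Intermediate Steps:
$c = \frac{1}{9} \approx 0.11111$
$s = 133209$ ($s = \left(-361\right) \left(-369\right) = 133209$)
$g{\left(k \right)} = \frac{1}{9} + k$
$s \left(-309 + g{\left(- \frac{10}{-7} - \frac{8}{7} \right)}\right) = 133209 \left(-309 + \left(\frac{1}{9} - \left(- \frac{10}{7} + \frac{8}{7}\right)\right)\right) = 133209 \left(-309 + \left(\frac{1}{9} - - \frac{2}{7}\right)\right) = 133209 \left(-309 + \left(\frac{1}{9} + \left(\frac{10}{7} - \frac{8}{7}\right)\right)\right) = 133209 \left(-309 + \left(\frac{1}{9} + \frac{2}{7}\right)\right) = 133209 \left(-309 + \frac{25}{63}\right) = 133209 \left(- \frac{19442}{63}\right) = - \frac{287761042}{7}$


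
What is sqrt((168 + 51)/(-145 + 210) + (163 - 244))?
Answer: 29*I*sqrt(390)/65 ≈ 8.8108*I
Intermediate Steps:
sqrt((168 + 51)/(-145 + 210) + (163 - 244)) = sqrt(219/65 - 81) = sqrt(-5046/65) = 29*I*sqrt(390)/65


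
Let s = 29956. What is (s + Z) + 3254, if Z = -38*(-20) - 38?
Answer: 33932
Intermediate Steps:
Z = 722 (Z = 760 - 38 = 722)
(s + Z) + 3254 = (29956 + 722) + 3254 = 30678 + 3254 = 33932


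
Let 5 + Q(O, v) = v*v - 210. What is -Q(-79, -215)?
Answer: -46010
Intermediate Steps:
Q(O, v) = -215 + v² (Q(O, v) = -5 + (v*v - 210) = -5 + (v² - 210) = -5 + (-210 + v²) = -215 + v²)
-Q(-79, -215) = -(-215 + (-215)²) = -(-215 + 46225) = -1*46010 = -46010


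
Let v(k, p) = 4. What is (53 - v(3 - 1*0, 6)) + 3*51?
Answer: 202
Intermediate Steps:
(53 - v(3 - 1*0, 6)) + 3*51 = (53 - 1*4) + 3*51 = (53 - 4) + 153 = 49 + 153 = 202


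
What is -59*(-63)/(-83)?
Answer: -3717/83 ≈ -44.783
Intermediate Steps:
-59*(-63)/(-83) = 3717*(-1/83) = -3717/83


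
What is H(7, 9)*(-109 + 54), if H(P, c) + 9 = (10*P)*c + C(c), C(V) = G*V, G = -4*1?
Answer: -32175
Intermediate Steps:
G = -4
C(V) = -4*V
H(P, c) = -9 - 4*c + 10*P*c (H(P, c) = -9 + ((10*P)*c - 4*c) = -9 + (10*P*c - 4*c) = -9 + (-4*c + 10*P*c) = -9 - 4*c + 10*P*c)
H(7, 9)*(-109 + 54) = (-9 - 4*9 + 10*7*9)*(-109 + 54) = (-9 - 36 + 630)*(-55) = 585*(-55) = -32175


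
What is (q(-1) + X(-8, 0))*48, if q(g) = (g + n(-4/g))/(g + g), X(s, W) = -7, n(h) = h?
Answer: -408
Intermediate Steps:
q(g) = (g - 4/g)/(2*g) (q(g) = (g - 4/g)/(g + g) = (g - 4/g)/((2*g)) = (g - 4/g)*(1/(2*g)) = (g - 4/g)/(2*g))
(q(-1) + X(-8, 0))*48 = ((½ - 2/(-1)²) - 7)*48 = ((½ - 2*1) - 7)*48 = ((½ - 2) - 7)*48 = (-3/2 - 7)*48 = -17/2*48 = -408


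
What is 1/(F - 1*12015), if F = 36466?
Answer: 1/24451 ≈ 4.0898e-5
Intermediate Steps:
1/(F - 1*12015) = 1/(36466 - 1*12015) = 1/(36466 - 12015) = 1/24451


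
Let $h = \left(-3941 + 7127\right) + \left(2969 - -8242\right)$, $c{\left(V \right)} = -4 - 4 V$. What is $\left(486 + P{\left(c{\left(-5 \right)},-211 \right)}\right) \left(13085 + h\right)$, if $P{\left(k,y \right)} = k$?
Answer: $13795964$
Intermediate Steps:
$h = 14397$ ($h = 3186 + \left(2969 + 8242\right) = 3186 + 11211 = 14397$)
$\left(486 + P{\left(c{\left(-5 \right)},-211 \right)}\right) \left(13085 + h\right) = \left(486 - -16\right) \left(13085 + 14397\right) = \left(486 + \left(-4 + 20\right)\right) 27482 = \left(486 + 16\right) 27482 = 502 \cdot 27482 = 13795964$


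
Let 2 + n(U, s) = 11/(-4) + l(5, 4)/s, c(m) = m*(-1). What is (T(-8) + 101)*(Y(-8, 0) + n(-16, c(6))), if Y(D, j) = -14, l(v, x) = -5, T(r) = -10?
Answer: -19565/12 ≈ -1630.4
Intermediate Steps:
c(m) = -m
n(U, s) = -19/4 - 5/s (n(U, s) = -2 + (11/(-4) - 5/s) = -2 + (11*(-¼) - 5/s) = -2 + (-11/4 - 5/s) = -19/4 - 5/s)
(T(-8) + 101)*(Y(-8, 0) + n(-16, c(6))) = (-10 + 101)*(-14 + (-19/4 - 5/((-1*6)))) = 91*(-14 + (-19/4 - 5/(-6))) = 91*(-14 + (-19/4 - 5*(-⅙))) = 91*(-14 + (-19/4 + ⅚)) = 91*(-14 - 47/12) = 91*(-215/12) = -19565/12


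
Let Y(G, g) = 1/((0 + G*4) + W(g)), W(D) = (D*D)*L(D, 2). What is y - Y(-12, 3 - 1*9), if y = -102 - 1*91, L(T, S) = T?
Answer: -50951/264 ≈ -193.00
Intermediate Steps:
W(D) = D**3 (W(D) = (D*D)*D = D**2*D = D**3)
Y(G, g) = 1/(g**3 + 4*G) (Y(G, g) = 1/((0 + G*4) + g**3) = 1/((0 + 4*G) + g**3) = 1/(4*G + g**3) = 1/(g**3 + 4*G))
y = -193 (y = -102 - 91 = -193)
y - Y(-12, 3 - 1*9) = -193 - 1/((3 - 1*9)**3 + 4*(-12)) = -193 - 1/((3 - 9)**3 - 48) = -193 - 1/((-6)**3 - 48) = -193 - 1/(-216 - 48) = -193 - 1/(-264) = -193 - 1*(-1/264) = -193 + 1/264 = -50951/264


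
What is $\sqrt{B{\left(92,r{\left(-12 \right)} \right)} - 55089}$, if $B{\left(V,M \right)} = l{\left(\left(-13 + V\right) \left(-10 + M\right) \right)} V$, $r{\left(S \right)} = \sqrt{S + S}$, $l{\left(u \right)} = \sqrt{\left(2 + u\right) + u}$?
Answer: $\sqrt{-55089 + 92 \sqrt{2} \sqrt{-789 + 158 i \sqrt{6}}} \approx 8.0631 + 232.99 i$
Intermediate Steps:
$l{\left(u \right)} = \sqrt{2 + 2 u}$
$r{\left(S \right)} = \sqrt{2} \sqrt{S}$ ($r{\left(S \right)} = \sqrt{2 S} = \sqrt{2} \sqrt{S}$)
$B{\left(V,M \right)} = V \sqrt{2 + 2 \left(-13 + V\right) \left(-10 + M\right)}$ ($B{\left(V,M \right)} = \sqrt{2 + 2 \left(-13 + V\right) \left(-10 + M\right)} V = V \sqrt{2 + 2 \left(-13 + V\right) \left(-10 + M\right)}$)
$\sqrt{B{\left(92,r{\left(-12 \right)} \right)} - 55089} = \sqrt{92 \sqrt{262 - 26 \sqrt{2} \sqrt{-12} - 1840 + 2 \sqrt{2} \sqrt{-12} \cdot 92} - 55089} = \sqrt{92 \sqrt{262 - 26 \sqrt{2} \cdot 2 i \sqrt{3} - 1840 + 2 \sqrt{2} \cdot 2 i \sqrt{3} \cdot 92} - 55089} = \sqrt{92 \sqrt{262 - 26 \cdot 2 i \sqrt{6} - 1840 + 2 \cdot 2 i \sqrt{6} \cdot 92} - 55089} = \sqrt{92 \sqrt{262 - 52 i \sqrt{6} - 1840 + 368 i \sqrt{6}} - 55089} = \sqrt{92 \sqrt{-1578 + 316 i \sqrt{6}} - 55089} = \sqrt{-55089 + 92 \sqrt{-1578 + 316 i \sqrt{6}}}$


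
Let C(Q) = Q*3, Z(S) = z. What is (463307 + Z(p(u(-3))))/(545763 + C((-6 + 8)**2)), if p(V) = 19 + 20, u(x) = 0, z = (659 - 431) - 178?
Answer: 463357/545775 ≈ 0.84899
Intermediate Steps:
z = 50 (z = 228 - 178 = 50)
p(V) = 39
Z(S) = 50
C(Q) = 3*Q
(463307 + Z(p(u(-3))))/(545763 + C((-6 + 8)**2)) = (463307 + 50)/(545763 + 3*(-6 + 8)**2) = 463357/(545763 + 3*2**2) = 463357/(545763 + 3*4) = 463357/(545763 + 12) = 463357/545775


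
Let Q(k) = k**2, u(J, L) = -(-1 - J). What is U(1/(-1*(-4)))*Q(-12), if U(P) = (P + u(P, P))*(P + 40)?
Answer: 8694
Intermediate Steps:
u(J, L) = 1 + J
U(P) = (1 + 2*P)*(40 + P) (U(P) = (P + (1 + P))*(P + 40) = (1 + 2*P)*(40 + P))
U(1/(-1*(-4)))*Q(-12) = (40 + 2*(1/(-1*(-4)))**2 + 81/((-1*(-4))))*(-12)**2 = (40 + 2*(1/4)**2 + 81/4)*144 = (40 + 2*(1/4)**2 + 81*(1/4))*144 = (40 + 2*(1/16) + 81/4)*144 = (40 + 1/8 + 81/4)*144 = (483/8)*144 = 8694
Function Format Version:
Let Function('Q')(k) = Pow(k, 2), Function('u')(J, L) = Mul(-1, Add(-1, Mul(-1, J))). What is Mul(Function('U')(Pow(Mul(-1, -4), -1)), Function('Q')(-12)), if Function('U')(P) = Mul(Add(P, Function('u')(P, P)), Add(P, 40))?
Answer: 8694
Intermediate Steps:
Function('u')(J, L) = Add(1, J)
Function('U')(P) = Mul(Add(1, Mul(2, P)), Add(40, P)) (Function('U')(P) = Mul(Add(P, Add(1, P)), Add(P, 40)) = Mul(Add(1, Mul(2, P)), Add(40, P)))
Mul(Function('U')(Pow(Mul(-1, -4), -1)), Function('Q')(-12)) = Mul(Add(40, Mul(2, Pow(Pow(Mul(-1, -4), -1), 2)), Mul(81, Pow(Mul(-1, -4), -1))), Pow(-12, 2)) = Mul(Add(40, Mul(2, Pow(Pow(4, -1), 2)), Mul(81, Pow(4, -1))), 144) = Mul(Add(40, Mul(2, Pow(Rational(1, 4), 2)), Mul(81, Rational(1, 4))), 144) = Mul(Add(40, Mul(2, Rational(1, 16)), Rational(81, 4)), 144) = Mul(Add(40, Rational(1, 8), Rational(81, 4)), 144) = Mul(Rational(483, 8), 144) = 8694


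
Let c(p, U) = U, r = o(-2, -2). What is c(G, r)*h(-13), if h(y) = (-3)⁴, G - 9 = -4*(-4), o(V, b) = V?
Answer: -162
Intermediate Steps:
G = 25 (G = 9 - 4*(-4) = 9 + 16 = 25)
r = -2
h(y) = 81
c(G, r)*h(-13) = -2*81 = -162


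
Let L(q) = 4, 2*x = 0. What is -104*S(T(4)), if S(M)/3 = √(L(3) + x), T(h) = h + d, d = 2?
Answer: -624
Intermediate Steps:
x = 0 (x = (½)*0 = 0)
T(h) = 2 + h (T(h) = h + 2 = 2 + h)
S(M) = 6 (S(M) = 3*√(4 + 0) = 3*√4 = 3*2 = 6)
-104*S(T(4)) = -104*6 = -624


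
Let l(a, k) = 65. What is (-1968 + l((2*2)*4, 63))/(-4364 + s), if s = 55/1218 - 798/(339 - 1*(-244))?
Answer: 1351308882/3099790115 ≈ 0.43594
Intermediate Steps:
s = -939899/710094 (s = 55*(1/1218) - 798/(339 + 244) = 55/1218 - 798/583 = -939899/710094 ≈ -1.3236)
(-1968 + l((2*2)*4, 63))/(-4364 + s) = (-1968 + 65)/(-4364 - 939899/710094) = -1903/(-3099790115/710094) = -1903*(-710094/3099790115) = 1351308882/3099790115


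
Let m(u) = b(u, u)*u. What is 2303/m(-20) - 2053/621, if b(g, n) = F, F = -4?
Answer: 1265923/49680 ≈ 25.482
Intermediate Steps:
b(g, n) = -4
m(u) = -4*u
2303/m(-20) - 2053/621 = 2303/((-4*(-20))) - 2053/621 = 2303/80 - 2053*1/621 = 2303*(1/80) - 2053/621 = 2303/80 - 2053/621 = 1265923/49680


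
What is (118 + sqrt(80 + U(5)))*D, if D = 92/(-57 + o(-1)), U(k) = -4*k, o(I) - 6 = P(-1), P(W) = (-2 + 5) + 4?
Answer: -2714/11 - 46*sqrt(15)/11 ≈ -262.92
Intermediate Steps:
P(W) = 7 (P(W) = 3 + 4 = 7)
o(I) = 13 (o(I) = 6 + 7 = 13)
D = -23/11 (D = 92/(-57 + 13) = 92/(-44) = 92*(-1/44) = -23/11 ≈ -2.0909)
(118 + sqrt(80 + U(5)))*D = (118 + sqrt(80 - 4*5))*(-23/11) = (118 + sqrt(80 - 20))*(-23/11) = (118 + sqrt(60))*(-23/11) = (118 + 2*sqrt(15))*(-23/11) = -2714/11 - 46*sqrt(15)/11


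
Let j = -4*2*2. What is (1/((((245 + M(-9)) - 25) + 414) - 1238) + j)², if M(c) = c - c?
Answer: 93412225/364816 ≈ 256.05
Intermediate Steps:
M(c) = 0
j = -16 (j = -8*2 = -16)
(1/((((245 + M(-9)) - 25) + 414) - 1238) + j)² = (1/((((245 + 0) - 25) + 414) - 1238) - 16)² = (1/(((245 - 25) + 414) - 1238) - 16)² = (1/((220 + 414) - 1238) - 16)² = (1/(634 - 1238) - 16)² = (1/(-604) - 16)² = (-1/604 - 16)² = (-9665/604)² = 93412225/364816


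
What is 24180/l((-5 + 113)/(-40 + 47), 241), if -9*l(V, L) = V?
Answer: -14105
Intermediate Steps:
l(V, L) = -V/9
24180/l((-5 + 113)/(-40 + 47), 241) = 24180/((-(-5 + 113)/(9*(-40 + 47)))) = 24180/((-12/7)) = 24180/((-⅑*108/7)) = 24180/(-12/7) = 24180*(-7/12) = -14105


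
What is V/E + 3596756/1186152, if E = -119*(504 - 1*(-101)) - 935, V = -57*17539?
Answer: 2742679642/163837245 ≈ 16.740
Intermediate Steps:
V = -999723
E = -72930 (E = -119*(504 + 101) - 935 = -119*605 - 935 = -71995 - 935 = -72930)
V/E + 3596756/1186152 = -999723/(-72930) + 3596756/1186152 = -999723*(-1/72930) + 3596756*(1/1186152) = 333241/24310 + 899189/296538 = 2742679642/163837245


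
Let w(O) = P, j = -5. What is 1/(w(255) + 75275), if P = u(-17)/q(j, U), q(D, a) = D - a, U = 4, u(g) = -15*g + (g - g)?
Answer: 3/225740 ≈ 1.3290e-5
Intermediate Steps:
u(g) = -15*g (u(g) = -15*g + 0 = -15*g)
P = -85/3 (P = (-15*(-17))/(-5 - 1*4) = 255/(-5 - 4) = 255/(-9) = 255*(-⅑) = -85/3 ≈ -28.333)
w(O) = -85/3
1/(w(255) + 75275) = 1/(-85/3 + 75275) = 1/(225740/3) = 3/225740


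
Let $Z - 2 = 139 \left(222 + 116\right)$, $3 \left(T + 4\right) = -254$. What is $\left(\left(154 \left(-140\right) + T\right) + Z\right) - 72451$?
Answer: $- \frac{141347}{3} \approx -47116.0$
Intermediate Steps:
$T = - \frac{266}{3}$ ($T = -4 + \frac{1}{3} \left(-254\right) = -4 - \frac{254}{3} = - \frac{266}{3} \approx -88.667$)
$Z = 46984$ ($Z = 2 + 139 \left(222 + 116\right) = 2 + 139 \cdot 338 = 2 + 46982 = 46984$)
$\left(\left(154 \left(-140\right) + T\right) + Z\right) - 72451 = \left(\left(154 \left(-140\right) - \frac{266}{3}\right) + 46984\right) - 72451 = \left(\left(-21560 - \frac{266}{3}\right) + 46984\right) - 72451 = \left(- \frac{64946}{3} + 46984\right) - 72451 = \frac{76006}{3} - 72451 = - \frac{141347}{3}$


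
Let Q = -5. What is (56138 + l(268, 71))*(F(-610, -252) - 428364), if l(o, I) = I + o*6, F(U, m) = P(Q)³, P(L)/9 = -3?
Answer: -25904733399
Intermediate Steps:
P(L) = -27 (P(L) = 9*(-3) = -27)
F(U, m) = -19683 (F(U, m) = (-27)³ = -19683)
l(o, I) = I + 6*o
(56138 + l(268, 71))*(F(-610, -252) - 428364) = (56138 + (71 + 6*268))*(-19683 - 428364) = (56138 + (71 + 1608))*(-448047) = (56138 + 1679)*(-448047) = 57817*(-448047) = -25904733399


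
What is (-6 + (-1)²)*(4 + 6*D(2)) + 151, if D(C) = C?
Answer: 71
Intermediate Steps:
(-6 + (-1)²)*(4 + 6*D(2)) + 151 = (-6 + (-1)²)*(4 + 6*2) + 151 = (-6 + 1)*(4 + 12) + 151 = -5*16 + 151 = -80 + 151 = 71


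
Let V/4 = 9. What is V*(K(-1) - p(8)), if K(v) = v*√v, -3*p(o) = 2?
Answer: 24 - 36*I ≈ 24.0 - 36.0*I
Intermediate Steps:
p(o) = -⅔ (p(o) = -⅓*2 = -⅔)
K(v) = v^(3/2)
V = 36 (V = 4*9 = 36)
V*(K(-1) - p(8)) = 36*((-1)^(3/2) - 1*(-⅔)) = 36*(-I + ⅔) = 36*(⅔ - I) = 24 - 36*I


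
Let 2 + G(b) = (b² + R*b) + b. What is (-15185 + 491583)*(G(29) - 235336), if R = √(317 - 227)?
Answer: -111700086264 + 41446626*√10 ≈ -1.1157e+11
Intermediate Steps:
R = 3*√10 (R = √90 = 3*√10 ≈ 9.4868)
G(b) = -2 + b + b² + 3*b*√10 (G(b) = -2 + ((b² + (3*√10)*b) + b) = -2 + ((b² + 3*b*√10) + b) = -2 + (b + b² + 3*b*√10) = -2 + b + b² + 3*b*√10)
(-15185 + 491583)*(G(29) - 235336) = (-15185 + 491583)*((-2 + 29 + 29² + 3*29*√10) - 235336) = 476398*((-2 + 29 + 841 + 87*√10) - 235336) = 476398*((868 + 87*√10) - 235336) = 476398*(-234468 + 87*√10) = -111700086264 + 41446626*√10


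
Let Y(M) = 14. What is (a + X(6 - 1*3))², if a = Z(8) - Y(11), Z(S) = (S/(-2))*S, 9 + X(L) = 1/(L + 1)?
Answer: 47961/16 ≈ 2997.6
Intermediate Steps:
X(L) = -9 + 1/(1 + L) (X(L) = -9 + 1/(L + 1) = -9 + 1/(1 + L))
Z(S) = -S²/2 (Z(S) = (S*(-½))*S = (-S/2)*S = -S²/2)
a = -46 (a = -½*8² - 1*14 = -½*64 - 14 = -32 - 14 = -46)
(a + X(6 - 1*3))² = (-46 + (-8 - 9*(6 - 1*3))/(1 + (6 - 1*3)))² = (-46 + (-8 - 9*(6 - 3))/(1 + (6 - 3)))² = (-46 + (-8 - 9*3)/(1 + 3))² = (-46 + (-8 - 27)/4)² = (-46 + (¼)*(-35))² = (-46 - 35/4)² = (-219/4)² = 47961/16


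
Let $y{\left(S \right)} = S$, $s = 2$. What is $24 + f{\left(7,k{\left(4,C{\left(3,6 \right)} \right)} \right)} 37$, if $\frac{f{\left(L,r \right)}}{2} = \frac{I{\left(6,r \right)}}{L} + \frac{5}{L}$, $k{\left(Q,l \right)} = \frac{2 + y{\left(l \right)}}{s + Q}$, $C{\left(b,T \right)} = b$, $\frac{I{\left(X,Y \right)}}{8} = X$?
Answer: $\frac{4090}{7} \approx 584.29$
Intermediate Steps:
$I{\left(X,Y \right)} = 8 X$
$k{\left(Q,l \right)} = \frac{2 + l}{2 + Q}$
$f{\left(L,r \right)} = \frac{106}{L}$ ($f{\left(L,r \right)} = 2 \left(\frac{8 \cdot 6}{L} + \frac{5}{L}\right) = 2 \left(\frac{48}{L} + \frac{5}{L}\right) = 2 \frac{53}{L} = \frac{106}{L}$)
$24 + f{\left(7,k{\left(4,C{\left(3,6 \right)} \right)} \right)} 37 = 24 + \frac{106}{7} \cdot 37 = 24 + \frac{3922}{7} = \frac{4090}{7}$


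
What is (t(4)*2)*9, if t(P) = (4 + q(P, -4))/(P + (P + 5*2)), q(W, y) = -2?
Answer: 2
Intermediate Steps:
t(P) = 2/(10 + 2*P) (t(P) = (4 - 2)/(P + (P + 5*2)) = 2/(P + (P + 10)) = 2/(P + (10 + P)) = 2/(10 + 2*P))
(t(4)*2)*9 = (2/(5 + 4))*9 = (2/9)*9 = 2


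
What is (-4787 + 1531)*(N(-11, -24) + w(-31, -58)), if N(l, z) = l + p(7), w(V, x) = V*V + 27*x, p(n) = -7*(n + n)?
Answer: 2324784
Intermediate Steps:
p(n) = -14*n
w(V, x) = V² + 27*x
N(l, z) = -98 + l (N(l, z) = l - 14*7 = l - 98 = -98 + l)
(-4787 + 1531)*(N(-11, -24) + w(-31, -58)) = (-4787 + 1531)*((-98 - 11) + ((-31)² + 27*(-58))) = -3256*(-109 + (961 - 1566)) = -3256*(-109 - 605) = -3256*(-714) = 2324784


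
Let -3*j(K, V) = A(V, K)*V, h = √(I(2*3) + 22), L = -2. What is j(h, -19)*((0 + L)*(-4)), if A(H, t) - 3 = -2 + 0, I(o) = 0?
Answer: 152/3 ≈ 50.667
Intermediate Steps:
A(H, t) = 1 (A(H, t) = 3 + (-2 + 0) = 3 - 2 = 1)
h = √22 (h = √(0 + 22) = √22 ≈ 4.6904)
j(K, V) = -V/3
j(h, -19)*((0 + L)*(-4)) = (-⅓*(-19))*((0 - 2)*(-4)) = 19*(-2*(-4))/3 = (19/3)*8 = 152/3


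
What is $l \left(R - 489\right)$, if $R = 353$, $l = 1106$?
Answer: $-150416$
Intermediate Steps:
$l \left(R - 489\right) = 1106 \left(353 - 489\right) = 1106 \left(-136\right) = -150416$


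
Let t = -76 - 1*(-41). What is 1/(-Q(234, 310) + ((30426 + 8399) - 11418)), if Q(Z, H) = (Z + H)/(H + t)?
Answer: 275/7536381 ≈ 3.6490e-5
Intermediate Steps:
t = -35 (t = -76 + 41 = -35)
Q(Z, H) = (H + Z)/(-35 + H) (Q(Z, H) = (Z + H)/(H - 35) = (H + Z)/(-35 + H))
1/(-Q(234, 310) + ((30426 + 8399) - 11418)) = 1/(-(310 + 234)/(-35 + 310) + ((30426 + 8399) - 11418)) = 1/(-544/275 + (38825 - 11418)) = 1/(-544/275 + 27407) = 1/(7536381/275) = 275/7536381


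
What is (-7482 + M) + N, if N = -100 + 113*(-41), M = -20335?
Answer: -32550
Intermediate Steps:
N = -4733 (N = -100 - 4633 = -4733)
(-7482 + M) + N = (-7482 - 20335) - 4733 = -27817 - 4733 = -32550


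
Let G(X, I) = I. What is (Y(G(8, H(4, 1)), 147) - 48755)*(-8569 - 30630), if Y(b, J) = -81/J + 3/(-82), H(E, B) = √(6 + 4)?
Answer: 7679082179249/4018 ≈ 1.9112e+9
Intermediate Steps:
H(E, B) = √10
Y(b, J) = -3/82 - 81/J (Y(b, J) = -81/J + 3*(-1/82) = -81/J - 3/82 = -3/82 - 81/J)
(Y(G(8, H(4, 1)), 147) - 48755)*(-8569 - 30630) = ((-3/82 - 81/147) - 48755)*(-8569 - 30630) = ((-3/82 - 81*1/147) - 48755)*(-39199) = ((-3/82 - 27/49) - 48755)*(-39199) = (-2361/4018 - 48755)*(-39199) = -195899951/4018*(-39199) = 7679082179249/4018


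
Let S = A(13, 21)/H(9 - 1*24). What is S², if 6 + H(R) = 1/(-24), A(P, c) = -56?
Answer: 1806336/21025 ≈ 85.914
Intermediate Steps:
H(R) = -145/24 (H(R) = -6 + 1/(-24) = -6 - 1/24 = -145/24)
S = 1344/145 (S = -56/(-145/24) = -56*(-24/145) = 1344/145 ≈ 9.2690)
S² = (1344/145)² = 1806336/21025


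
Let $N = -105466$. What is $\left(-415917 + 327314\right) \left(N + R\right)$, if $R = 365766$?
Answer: $-23063360900$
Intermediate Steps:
$\left(-415917 + 327314\right) \left(N + R\right) = \left(-415917 + 327314\right) \left(-105466 + 365766\right) = \left(-88603\right) 260300 = -23063360900$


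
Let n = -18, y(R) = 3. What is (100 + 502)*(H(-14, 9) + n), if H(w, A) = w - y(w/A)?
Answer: -21070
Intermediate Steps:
H(w, A) = -3 + w (H(w, A) = w - 1*3 = w - 3 = -3 + w)
(100 + 502)*(H(-14, 9) + n) = (100 + 502)*((-3 - 14) - 18) = 602*(-17 - 18) = 602*(-35) = -21070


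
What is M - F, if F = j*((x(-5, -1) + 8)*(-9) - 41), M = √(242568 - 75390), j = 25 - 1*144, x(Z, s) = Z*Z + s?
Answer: -39151 + √167178 ≈ -38742.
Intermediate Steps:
x(Z, s) = s + Z² (x(Z, s) = Z² + s = s + Z²)
j = -119 (j = 25 - 144 = -119)
M = √167178 ≈ 408.87
F = 39151 (F = -119*(((-1 + (-5)²) + 8)*(-9) - 41) = -119*(((-1 + 25) + 8)*(-9) - 41) = -119*((24 + 8)*(-9) - 41) = -119*(32*(-9) - 41) = -119*(-288 - 41) = -119*(-329) = 39151)
M - F = √167178 - 1*39151 = √167178 - 39151 = -39151 + √167178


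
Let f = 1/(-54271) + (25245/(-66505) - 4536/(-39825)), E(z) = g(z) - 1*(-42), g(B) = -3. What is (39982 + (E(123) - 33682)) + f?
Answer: 6749112766873703/1064741392225 ≈ 6338.7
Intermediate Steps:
E(z) = 39 (E(z) = -3 - 1*(-42) = -3 + 42 = 39)
f = -282918440572/1064741392225 (f = -1/54271 + (25245*(-1/66505) - 4536*(-1/39825)) = -1/54271 + (-5049/13301 + 168/1475) = -1/54271 - 5212707/19618975 = -282918440572/1064741392225 ≈ -0.26572)
(39982 + (E(123) - 33682)) + f = (39982 + (39 - 33682)) - 282918440572/1064741392225 = (39982 - 33643) - 282918440572/1064741392225 = 6339 - 282918440572/1064741392225 = 6749112766873703/1064741392225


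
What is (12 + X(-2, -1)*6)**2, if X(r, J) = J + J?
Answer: 0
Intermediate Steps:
X(r, J) = 2*J
(12 + X(-2, -1)*6)**2 = (12 + (2*(-1))*6)**2 = (12 - 2*6)**2 = (12 - 12)**2 = 0**2 = 0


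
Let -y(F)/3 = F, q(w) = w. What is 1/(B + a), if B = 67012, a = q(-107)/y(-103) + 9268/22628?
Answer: 1748013/117137957810 ≈ 1.4923e-5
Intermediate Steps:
y(F) = -3*F
a = 110654/1748013 (a = -107/((-3*(-103))) + 9268/22628 = -107/309 + 9268*(1/22628) = -107*1/309 + 2317/5657 = -107/309 + 2317/5657 = 110654/1748013 ≈ 0.063303)
1/(B + a) = 1/(67012 + 110654/1748013) = 1/(117137957810/1748013) = 1748013/117137957810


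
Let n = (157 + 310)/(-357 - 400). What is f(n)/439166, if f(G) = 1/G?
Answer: -757/205090522 ≈ -3.6911e-6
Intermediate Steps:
n = -467/757 (n = 467/(-757) = 467*(-1/757) = -467/757 ≈ -0.61691)
f(n)/439166 = 1/(-467/757*439166) = -757/467*1/439166 = -757/205090522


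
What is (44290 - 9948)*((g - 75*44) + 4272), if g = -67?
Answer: 31079510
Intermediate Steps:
(44290 - 9948)*((g - 75*44) + 4272) = (44290 - 9948)*((-67 - 75*44) + 4272) = 34342*((-67 - 3300) + 4272) = 34342*(-3367 + 4272) = 34342*905 = 31079510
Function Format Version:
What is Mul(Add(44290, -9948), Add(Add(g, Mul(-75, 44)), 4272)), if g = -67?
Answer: 31079510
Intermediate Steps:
Mul(Add(44290, -9948), Add(Add(g, Mul(-75, 44)), 4272)) = Mul(Add(44290, -9948), Add(Add(-67, Mul(-75, 44)), 4272)) = Mul(34342, Add(Add(-67, -3300), 4272)) = Mul(34342, Add(-3367, 4272)) = Mul(34342, 905) = 31079510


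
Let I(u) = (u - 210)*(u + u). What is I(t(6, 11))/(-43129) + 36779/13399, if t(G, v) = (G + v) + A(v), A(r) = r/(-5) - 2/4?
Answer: 83061798099/28894273550 ≈ 2.8747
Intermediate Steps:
A(r) = -1/2 - r/5 (A(r) = r*(-1/5) - 2*1/4 = -r/5 - 1/2 = -1/2 - r/5)
t(G, v) = -1/2 + G + 4*v/5 (t(G, v) = (G + v) + (-1/2 - v/5) = -1/2 + G + 4*v/5)
I(u) = 2*u*(-210 + u) (I(u) = (-210 + u)*(2*u) = 2*u*(-210 + u))
I(t(6, 11))/(-43129) + 36779/13399 = (2*(-1/2 + 6 + (4/5)*11)*(-210 + (-1/2 + 6 + (4/5)*11)))/(-43129) + 36779/13399 = (2*(-1/2 + 6 + 44/5)*(-210 + (-1/2 + 6 + 44/5)))*(-1/43129) + 36779*(1/13399) = (2*(143/10)*(-210 + 143/10))*(-1/43129) + 36779/13399 = (2*(143/10)*(-1957/10))*(-1/43129) + 36779/13399 = -279851/50*(-1/43129) + 36779/13399 = 279851/2156450 + 36779/13399 = 83061798099/28894273550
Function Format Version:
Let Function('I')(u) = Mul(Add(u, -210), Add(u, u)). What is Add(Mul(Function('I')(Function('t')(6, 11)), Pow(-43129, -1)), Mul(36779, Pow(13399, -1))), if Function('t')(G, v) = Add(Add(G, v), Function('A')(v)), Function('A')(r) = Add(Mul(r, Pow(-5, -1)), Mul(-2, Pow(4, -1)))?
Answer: Rational(83061798099, 28894273550) ≈ 2.8747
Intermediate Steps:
Function('A')(r) = Add(Rational(-1, 2), Mul(Rational(-1, 5), r)) (Function('A')(r) = Add(Mul(r, Rational(-1, 5)), Mul(-2, Rational(1, 4))) = Add(Mul(Rational(-1, 5), r), Rational(-1, 2)) = Add(Rational(-1, 2), Mul(Rational(-1, 5), r)))
Function('t')(G, v) = Add(Rational(-1, 2), G, Mul(Rational(4, 5), v)) (Function('t')(G, v) = Add(Add(G, v), Add(Rational(-1, 2), Mul(Rational(-1, 5), v))) = Add(Rational(-1, 2), G, Mul(Rational(4, 5), v)))
Function('I')(u) = Mul(2, u, Add(-210, u)) (Function('I')(u) = Mul(Add(-210, u), Mul(2, u)) = Mul(2, u, Add(-210, u)))
Add(Mul(Function('I')(Function('t')(6, 11)), Pow(-43129, -1)), Mul(36779, Pow(13399, -1))) = Add(Mul(Mul(2, Add(Rational(-1, 2), 6, Mul(Rational(4, 5), 11)), Add(-210, Add(Rational(-1, 2), 6, Mul(Rational(4, 5), 11)))), Pow(-43129, -1)), Mul(36779, Pow(13399, -1))) = Add(Mul(Mul(2, Add(Rational(-1, 2), 6, Rational(44, 5)), Add(-210, Add(Rational(-1, 2), 6, Rational(44, 5)))), Rational(-1, 43129)), Mul(36779, Rational(1, 13399))) = Add(Mul(Mul(2, Rational(143, 10), Add(-210, Rational(143, 10))), Rational(-1, 43129)), Rational(36779, 13399)) = Add(Mul(Mul(2, Rational(143, 10), Rational(-1957, 10)), Rational(-1, 43129)), Rational(36779, 13399)) = Add(Mul(Rational(-279851, 50), Rational(-1, 43129)), Rational(36779, 13399)) = Add(Rational(279851, 2156450), Rational(36779, 13399)) = Rational(83061798099, 28894273550)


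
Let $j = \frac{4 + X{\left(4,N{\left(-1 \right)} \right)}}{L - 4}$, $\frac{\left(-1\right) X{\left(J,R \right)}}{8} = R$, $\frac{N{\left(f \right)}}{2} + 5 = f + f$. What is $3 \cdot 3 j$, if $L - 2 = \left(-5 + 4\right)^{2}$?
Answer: $-1044$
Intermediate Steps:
$N{\left(f \right)} = -10 + 4 f$ ($N{\left(f \right)} = -10 + 2 \left(f + f\right) = -10 + 2 \cdot 2 f = -10 + 4 f$)
$X{\left(J,R \right)} = - 8 R$
$L = 3$ ($L = 2 + \left(-5 + 4\right)^{2} = 2 + \left(-1\right)^{2} = 2 + 1 = 3$)
$j = -116$ ($j = \frac{4 - 8 \left(-10 + 4 \left(-1\right)\right)}{3 - 4} = \frac{4 - 8 \left(-10 - 4\right)}{-1} = - (4 - -112) = - (4 + 112) = \left(-1\right) 116 = -116$)
$3 \cdot 3 j = 3 \cdot 3 \left(-116\right) = 9 \left(-116\right) = -1044$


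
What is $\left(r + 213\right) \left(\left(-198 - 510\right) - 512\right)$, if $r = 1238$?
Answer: $-1770220$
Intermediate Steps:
$\left(r + 213\right) \left(\left(-198 - 510\right) - 512\right) = \left(1238 + 213\right) \left(\left(-198 - 510\right) - 512\right) = 1451 \left(-708 - 512\right) = 1451 \left(-1220\right) = -1770220$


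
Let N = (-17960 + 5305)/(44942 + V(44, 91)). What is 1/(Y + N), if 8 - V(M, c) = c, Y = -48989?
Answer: -44859/2197610206 ≈ -2.0413e-5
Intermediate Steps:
V(M, c) = 8 - c
N = -12655/44859 (N = (-17960 + 5305)/(44942 + (8 - 1*91)) = -12655/(44942 + (8 - 91)) = -12655/(44942 - 83) = -12655/44859 ≈ -0.28211)
1/(Y + N) = 1/(-48989 - 12655/44859) = 1/(-2197610206/44859) = -44859/2197610206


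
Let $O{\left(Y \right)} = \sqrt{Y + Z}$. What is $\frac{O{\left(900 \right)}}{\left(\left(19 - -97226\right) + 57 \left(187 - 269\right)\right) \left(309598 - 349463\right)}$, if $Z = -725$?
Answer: $- \frac{\sqrt{7}}{738068583} \approx -3.5847 \cdot 10^{-9}$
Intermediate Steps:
$O{\left(Y \right)} = \sqrt{-725 + Y}$ ($O{\left(Y \right)} = \sqrt{Y - 725} = \sqrt{-725 + Y}$)
$\frac{O{\left(900 \right)}}{\left(\left(19 - -97226\right) + 57 \left(187 - 269\right)\right) \left(309598 - 349463\right)} = \frac{\sqrt{-725 + 900}}{\left(\left(19 - -97226\right) + 57 \left(187 - 269\right)\right) \left(309598 - 349463\right)} = \frac{\sqrt{175}}{\left(\left(19 + 97226\right) + 57 \left(-82\right)\right) \left(-39865\right)} = \frac{5 \sqrt{7}}{\left(97245 - 4674\right) \left(-39865\right)} = \frac{5 \sqrt{7}}{92571 \left(-39865\right)} = \frac{5 \sqrt{7}}{-3690342915} = 5 \sqrt{7} \left(- \frac{1}{3690342915}\right) = - \frac{\sqrt{7}}{738068583}$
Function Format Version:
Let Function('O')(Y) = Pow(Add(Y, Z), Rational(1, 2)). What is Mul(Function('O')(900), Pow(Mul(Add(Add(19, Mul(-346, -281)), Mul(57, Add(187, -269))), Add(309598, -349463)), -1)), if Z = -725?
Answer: Mul(Rational(-1, 738068583), Pow(7, Rational(1, 2))) ≈ -3.5847e-9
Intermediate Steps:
Function('O')(Y) = Pow(Add(-725, Y), Rational(1, 2)) (Function('O')(Y) = Pow(Add(Y, -725), Rational(1, 2)) = Pow(Add(-725, Y), Rational(1, 2)))
Mul(Function('O')(900), Pow(Mul(Add(Add(19, Mul(-346, -281)), Mul(57, Add(187, -269))), Add(309598, -349463)), -1)) = Mul(Pow(Add(-725, 900), Rational(1, 2)), Pow(Mul(Add(Add(19, Mul(-346, -281)), Mul(57, Add(187, -269))), Add(309598, -349463)), -1)) = Mul(Pow(175, Rational(1, 2)), Pow(Mul(Add(Add(19, 97226), Mul(57, -82)), -39865), -1)) = Mul(Mul(5, Pow(7, Rational(1, 2))), Pow(Mul(Add(97245, -4674), -39865), -1)) = Mul(Mul(5, Pow(7, Rational(1, 2))), Pow(Mul(92571, -39865), -1)) = Mul(Mul(5, Pow(7, Rational(1, 2))), Pow(-3690342915, -1)) = Mul(Mul(5, Pow(7, Rational(1, 2))), Rational(-1, 3690342915)) = Mul(Rational(-1, 738068583), Pow(7, Rational(1, 2)))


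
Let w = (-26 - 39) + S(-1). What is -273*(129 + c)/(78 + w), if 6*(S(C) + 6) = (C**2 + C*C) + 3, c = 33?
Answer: -265356/47 ≈ -5645.9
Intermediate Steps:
S(C) = -11/2 + C**2/3 (S(C) = -6 + ((C**2 + C*C) + 3)/6 = -6 + ((C**2 + C**2) + 3)/6 = -6 + (2*C**2 + 3)/6 = -6 + (3 + 2*C**2)/6 = -6 + (1/2 + C**2/3) = -11/2 + C**2/3)
w = -421/6 (w = (-26 - 39) + (-11/2 + (1/3)*(-1)**2) = -65 + (-11/2 + (1/3)*1) = -65 + (-11/2 + 1/3) = -65 - 31/6 = -421/6 ≈ -70.167)
-273*(129 + c)/(78 + w) = -273*(129 + 33)/(78 - 421/6) = -44226/47/6 = -44226*6/47 = -273*972/47 = -265356/47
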